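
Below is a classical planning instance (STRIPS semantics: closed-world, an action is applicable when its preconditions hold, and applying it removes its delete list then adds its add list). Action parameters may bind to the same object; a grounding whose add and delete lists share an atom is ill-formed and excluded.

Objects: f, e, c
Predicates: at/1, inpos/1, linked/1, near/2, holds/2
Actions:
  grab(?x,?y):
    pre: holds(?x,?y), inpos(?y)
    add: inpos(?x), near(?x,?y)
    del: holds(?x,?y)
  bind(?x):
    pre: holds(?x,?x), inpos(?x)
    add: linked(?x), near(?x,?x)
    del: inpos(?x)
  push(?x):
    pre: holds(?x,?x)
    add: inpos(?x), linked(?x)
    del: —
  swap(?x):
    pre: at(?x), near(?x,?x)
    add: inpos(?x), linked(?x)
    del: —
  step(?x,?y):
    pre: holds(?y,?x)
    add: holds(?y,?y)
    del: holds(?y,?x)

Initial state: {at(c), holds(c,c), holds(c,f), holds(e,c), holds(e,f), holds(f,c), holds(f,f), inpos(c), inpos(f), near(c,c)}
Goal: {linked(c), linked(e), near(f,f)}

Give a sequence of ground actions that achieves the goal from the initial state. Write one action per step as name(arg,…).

1. grab(f,f)  →  {at(c), holds(c,c), holds(c,f), holds(e,c), holds(e,f), holds(f,c), inpos(c), inpos(f), near(c,c), near(f,f)}
2. bind(c)  →  {at(c), holds(c,c), holds(c,f), holds(e,c), holds(e,f), holds(f,c), inpos(f), linked(c), near(c,c), near(f,f)}
3. step(f,e)  →  {at(c), holds(c,c), holds(c,f), holds(e,c), holds(e,e), holds(f,c), inpos(f), linked(c), near(c,c), near(f,f)}
4. push(e)  →  {at(c), holds(c,c), holds(c,f), holds(e,c), holds(e,e), holds(f,c), inpos(e), inpos(f), linked(c), linked(e), near(c,c), near(f,f)}

grab(f,f); bind(c); step(f,e); push(e)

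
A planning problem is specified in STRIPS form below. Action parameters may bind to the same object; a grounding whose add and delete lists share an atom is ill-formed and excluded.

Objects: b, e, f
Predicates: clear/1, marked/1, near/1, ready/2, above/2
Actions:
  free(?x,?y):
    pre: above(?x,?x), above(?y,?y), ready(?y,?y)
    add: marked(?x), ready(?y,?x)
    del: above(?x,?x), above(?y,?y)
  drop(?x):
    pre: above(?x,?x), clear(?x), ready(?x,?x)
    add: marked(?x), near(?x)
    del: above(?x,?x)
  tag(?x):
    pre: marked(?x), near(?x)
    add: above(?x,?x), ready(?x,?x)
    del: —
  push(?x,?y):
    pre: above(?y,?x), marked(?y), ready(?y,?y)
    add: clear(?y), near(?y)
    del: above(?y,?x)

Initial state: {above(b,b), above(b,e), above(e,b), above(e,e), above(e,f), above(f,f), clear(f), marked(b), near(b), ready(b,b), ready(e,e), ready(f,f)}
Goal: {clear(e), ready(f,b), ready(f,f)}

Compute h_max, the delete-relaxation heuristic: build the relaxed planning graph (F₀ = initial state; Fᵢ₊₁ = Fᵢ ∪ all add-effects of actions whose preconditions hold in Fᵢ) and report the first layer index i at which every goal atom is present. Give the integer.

F0 = init (12 atoms)
F1 = F0 ∪ {clear(b), marked(e), marked(f), near(f), ready(b,e), ready(b,f), ready(e,b), ready(e,f), ready(f,b), ready(f,e)}  (22 atoms)
F2 = F1 ∪ {clear(e), near(e)}  (24 atoms)
goal ⊆ F2  ⇒  h_max = 2

2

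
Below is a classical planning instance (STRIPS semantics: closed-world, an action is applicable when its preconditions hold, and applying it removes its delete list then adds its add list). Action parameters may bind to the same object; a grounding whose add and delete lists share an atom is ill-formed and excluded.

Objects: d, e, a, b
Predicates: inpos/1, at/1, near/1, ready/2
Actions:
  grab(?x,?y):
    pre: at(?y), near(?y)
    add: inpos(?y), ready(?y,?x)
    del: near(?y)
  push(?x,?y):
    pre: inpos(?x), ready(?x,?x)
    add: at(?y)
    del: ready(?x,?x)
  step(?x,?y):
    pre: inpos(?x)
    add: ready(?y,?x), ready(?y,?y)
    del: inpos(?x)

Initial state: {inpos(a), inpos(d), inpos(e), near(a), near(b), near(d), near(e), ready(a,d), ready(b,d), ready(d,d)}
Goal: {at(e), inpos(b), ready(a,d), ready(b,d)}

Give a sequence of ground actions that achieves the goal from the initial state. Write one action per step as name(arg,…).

1. push(d,b)  →  {at(b), inpos(a), inpos(d), inpos(e), near(a), near(b), near(d), near(e), ready(a,d), ready(b,d)}
2. grab(b,b)  →  {at(b), inpos(a), inpos(b), inpos(d), inpos(e), near(a), near(d), near(e), ready(a,d), ready(b,b), ready(b,d)}
3. push(b,e)  →  {at(b), at(e), inpos(a), inpos(b), inpos(d), inpos(e), near(a), near(d), near(e), ready(a,d), ready(b,d)}

push(d,b); grab(b,b); push(b,e)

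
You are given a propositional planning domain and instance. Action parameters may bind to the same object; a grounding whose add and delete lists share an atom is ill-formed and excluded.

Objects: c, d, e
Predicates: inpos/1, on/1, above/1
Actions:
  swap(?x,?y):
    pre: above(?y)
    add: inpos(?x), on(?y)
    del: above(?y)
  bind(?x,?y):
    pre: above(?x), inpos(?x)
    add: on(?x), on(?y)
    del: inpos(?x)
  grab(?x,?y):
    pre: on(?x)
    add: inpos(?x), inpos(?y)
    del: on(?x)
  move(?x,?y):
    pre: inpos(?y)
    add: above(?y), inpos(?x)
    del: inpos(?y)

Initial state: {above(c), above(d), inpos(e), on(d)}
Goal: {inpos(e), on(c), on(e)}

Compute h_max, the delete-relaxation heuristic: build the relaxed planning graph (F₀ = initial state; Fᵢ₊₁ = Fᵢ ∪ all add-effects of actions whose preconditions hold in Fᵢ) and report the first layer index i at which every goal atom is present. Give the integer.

2

F0 = init (4 atoms)
F1 = F0 ∪ {above(e), inpos(c), inpos(d), on(c)}  (8 atoms)
F2 = F1 ∪ {on(e)}  (9 atoms)
goal ⊆ F2  ⇒  h_max = 2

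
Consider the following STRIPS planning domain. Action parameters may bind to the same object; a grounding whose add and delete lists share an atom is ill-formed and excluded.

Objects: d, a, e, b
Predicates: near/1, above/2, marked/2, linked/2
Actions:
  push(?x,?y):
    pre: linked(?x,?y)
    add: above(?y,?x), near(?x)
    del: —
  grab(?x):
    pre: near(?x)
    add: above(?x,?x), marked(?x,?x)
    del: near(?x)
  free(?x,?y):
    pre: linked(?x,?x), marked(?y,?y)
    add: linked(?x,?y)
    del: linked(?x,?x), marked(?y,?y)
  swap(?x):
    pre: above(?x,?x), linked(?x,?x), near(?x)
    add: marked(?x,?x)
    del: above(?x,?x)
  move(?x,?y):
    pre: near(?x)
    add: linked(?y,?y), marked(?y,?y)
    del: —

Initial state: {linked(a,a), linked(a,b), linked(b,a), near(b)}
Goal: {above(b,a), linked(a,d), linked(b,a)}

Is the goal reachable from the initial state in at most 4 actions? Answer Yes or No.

1. push(a,b)  →  {above(b,a), linked(a,a), linked(a,b), linked(b,a), near(a), near(b)}
2. move(a,d)  →  {above(b,a), linked(a,a), linked(a,b), linked(b,a), linked(d,d), marked(d,d), near(a), near(b)}
3. free(a,d)  →  {above(b,a), linked(a,b), linked(a,d), linked(b,a), linked(d,d), near(a), near(b)}
optimal plan length = 3; 3 ≤ 4

Yes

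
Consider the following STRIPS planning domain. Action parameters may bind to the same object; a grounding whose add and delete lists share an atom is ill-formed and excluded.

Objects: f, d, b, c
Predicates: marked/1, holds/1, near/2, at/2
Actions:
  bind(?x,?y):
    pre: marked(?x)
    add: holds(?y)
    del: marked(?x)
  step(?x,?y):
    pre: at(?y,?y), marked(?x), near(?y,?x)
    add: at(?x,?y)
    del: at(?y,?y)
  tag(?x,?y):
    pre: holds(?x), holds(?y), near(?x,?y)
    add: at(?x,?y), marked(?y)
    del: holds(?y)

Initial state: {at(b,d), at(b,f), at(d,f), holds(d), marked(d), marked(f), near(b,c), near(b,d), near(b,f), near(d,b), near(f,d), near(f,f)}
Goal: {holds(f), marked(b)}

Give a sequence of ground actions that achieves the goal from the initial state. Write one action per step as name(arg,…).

bind(f,f); bind(d,b); tag(d,b)

1. bind(f,f)  →  {at(b,d), at(b,f), at(d,f), holds(d), holds(f), marked(d), near(b,c), near(b,d), near(b,f), near(d,b), near(f,d), near(f,f)}
2. bind(d,b)  →  {at(b,d), at(b,f), at(d,f), holds(b), holds(d), holds(f), near(b,c), near(b,d), near(b,f), near(d,b), near(f,d), near(f,f)}
3. tag(d,b)  →  {at(b,d), at(b,f), at(d,b), at(d,f), holds(d), holds(f), marked(b), near(b,c), near(b,d), near(b,f), near(d,b), near(f,d), near(f,f)}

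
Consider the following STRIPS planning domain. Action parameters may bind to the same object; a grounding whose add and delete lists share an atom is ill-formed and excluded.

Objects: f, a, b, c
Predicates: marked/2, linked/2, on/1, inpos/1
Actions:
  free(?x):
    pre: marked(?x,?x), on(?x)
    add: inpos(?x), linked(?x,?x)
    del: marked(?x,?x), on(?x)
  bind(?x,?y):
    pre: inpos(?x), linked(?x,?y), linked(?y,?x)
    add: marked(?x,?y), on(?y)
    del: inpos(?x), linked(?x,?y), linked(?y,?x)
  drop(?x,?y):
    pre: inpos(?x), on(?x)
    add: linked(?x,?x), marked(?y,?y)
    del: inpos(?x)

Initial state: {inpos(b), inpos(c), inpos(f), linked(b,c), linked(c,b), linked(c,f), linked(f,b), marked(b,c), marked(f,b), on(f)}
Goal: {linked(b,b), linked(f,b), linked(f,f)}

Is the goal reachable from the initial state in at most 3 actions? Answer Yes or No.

1. bind(c,b)  →  {inpos(b), inpos(f), linked(c,f), linked(f,b), marked(b,c), marked(c,b), marked(f,b), on(b), on(f)}
2. drop(f,f)  →  {inpos(b), linked(c,f), linked(f,b), linked(f,f), marked(b,c), marked(c,b), marked(f,b), marked(f,f), on(b), on(f)}
3. drop(b,f)  →  {linked(b,b), linked(c,f), linked(f,b), linked(f,f), marked(b,c), marked(c,b), marked(f,b), marked(f,f), on(b), on(f)}
optimal plan length = 3; 3 ≤ 3

Yes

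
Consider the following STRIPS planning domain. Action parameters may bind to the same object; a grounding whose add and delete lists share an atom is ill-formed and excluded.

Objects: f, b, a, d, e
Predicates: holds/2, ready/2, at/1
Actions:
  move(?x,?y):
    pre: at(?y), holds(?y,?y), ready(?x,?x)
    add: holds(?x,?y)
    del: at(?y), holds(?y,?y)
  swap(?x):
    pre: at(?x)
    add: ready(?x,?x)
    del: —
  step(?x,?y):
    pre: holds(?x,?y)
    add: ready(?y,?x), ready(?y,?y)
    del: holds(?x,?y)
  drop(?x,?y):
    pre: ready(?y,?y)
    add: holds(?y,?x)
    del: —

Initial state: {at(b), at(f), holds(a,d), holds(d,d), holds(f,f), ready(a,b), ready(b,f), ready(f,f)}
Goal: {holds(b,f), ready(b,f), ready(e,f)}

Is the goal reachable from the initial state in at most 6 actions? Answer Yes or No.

Yes

1. swap(b)  →  {at(b), at(f), holds(a,d), holds(d,d), holds(f,f), ready(a,b), ready(b,b), ready(b,f), ready(f,f)}
2. move(b,f)  →  {at(b), holds(a,d), holds(b,f), holds(d,d), ready(a,b), ready(b,b), ready(b,f), ready(f,f)}
3. drop(e,f)  →  {at(b), holds(a,d), holds(b,f), holds(d,d), holds(f,e), ready(a,b), ready(b,b), ready(b,f), ready(f,f)}
4. step(f,e)  →  {at(b), holds(a,d), holds(b,f), holds(d,d), ready(a,b), ready(b,b), ready(b,f), ready(e,e), ready(e,f), ready(f,f)}
optimal plan length = 4; 4 ≤ 6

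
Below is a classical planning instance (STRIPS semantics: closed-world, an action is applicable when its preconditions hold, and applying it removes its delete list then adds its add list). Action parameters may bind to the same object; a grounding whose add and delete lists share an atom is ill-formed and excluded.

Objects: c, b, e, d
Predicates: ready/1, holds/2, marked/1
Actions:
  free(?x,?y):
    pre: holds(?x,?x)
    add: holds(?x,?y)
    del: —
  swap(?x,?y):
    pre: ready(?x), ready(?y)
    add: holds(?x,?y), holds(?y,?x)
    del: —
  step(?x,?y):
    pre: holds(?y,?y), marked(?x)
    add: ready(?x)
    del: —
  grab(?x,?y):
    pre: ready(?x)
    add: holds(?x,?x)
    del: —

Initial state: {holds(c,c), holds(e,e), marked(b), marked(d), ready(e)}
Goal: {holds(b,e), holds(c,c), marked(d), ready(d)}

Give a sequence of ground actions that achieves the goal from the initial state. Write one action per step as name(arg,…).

1. step(b,c)  →  {holds(c,c), holds(e,e), marked(b), marked(d), ready(b), ready(e)}
2. swap(b,e)  →  {holds(b,e), holds(c,c), holds(e,b), holds(e,e), marked(b), marked(d), ready(b), ready(e)}
3. step(d,c)  →  {holds(b,e), holds(c,c), holds(e,b), holds(e,e), marked(b), marked(d), ready(b), ready(d), ready(e)}

step(b,c); swap(b,e); step(d,c)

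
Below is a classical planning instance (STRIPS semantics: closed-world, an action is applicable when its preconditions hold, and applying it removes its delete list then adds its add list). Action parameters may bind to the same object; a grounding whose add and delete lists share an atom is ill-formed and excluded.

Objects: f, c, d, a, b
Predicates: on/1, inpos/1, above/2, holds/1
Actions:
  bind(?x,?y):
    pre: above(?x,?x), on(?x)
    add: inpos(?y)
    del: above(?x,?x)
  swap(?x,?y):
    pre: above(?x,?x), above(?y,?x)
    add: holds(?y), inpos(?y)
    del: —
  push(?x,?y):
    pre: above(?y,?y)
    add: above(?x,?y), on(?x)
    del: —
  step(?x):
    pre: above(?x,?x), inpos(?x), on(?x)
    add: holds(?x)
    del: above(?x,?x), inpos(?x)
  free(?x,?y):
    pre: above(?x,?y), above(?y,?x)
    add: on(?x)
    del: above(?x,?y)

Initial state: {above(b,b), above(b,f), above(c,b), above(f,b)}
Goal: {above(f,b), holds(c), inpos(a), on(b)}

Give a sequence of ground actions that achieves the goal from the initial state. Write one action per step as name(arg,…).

swap(b,c); push(b,b); bind(b,a)

1. swap(b,c)  →  {above(b,b), above(b,f), above(c,b), above(f,b), holds(c), inpos(c)}
2. push(b,b)  →  {above(b,b), above(b,f), above(c,b), above(f,b), holds(c), inpos(c), on(b)}
3. bind(b,a)  →  {above(b,f), above(c,b), above(f,b), holds(c), inpos(a), inpos(c), on(b)}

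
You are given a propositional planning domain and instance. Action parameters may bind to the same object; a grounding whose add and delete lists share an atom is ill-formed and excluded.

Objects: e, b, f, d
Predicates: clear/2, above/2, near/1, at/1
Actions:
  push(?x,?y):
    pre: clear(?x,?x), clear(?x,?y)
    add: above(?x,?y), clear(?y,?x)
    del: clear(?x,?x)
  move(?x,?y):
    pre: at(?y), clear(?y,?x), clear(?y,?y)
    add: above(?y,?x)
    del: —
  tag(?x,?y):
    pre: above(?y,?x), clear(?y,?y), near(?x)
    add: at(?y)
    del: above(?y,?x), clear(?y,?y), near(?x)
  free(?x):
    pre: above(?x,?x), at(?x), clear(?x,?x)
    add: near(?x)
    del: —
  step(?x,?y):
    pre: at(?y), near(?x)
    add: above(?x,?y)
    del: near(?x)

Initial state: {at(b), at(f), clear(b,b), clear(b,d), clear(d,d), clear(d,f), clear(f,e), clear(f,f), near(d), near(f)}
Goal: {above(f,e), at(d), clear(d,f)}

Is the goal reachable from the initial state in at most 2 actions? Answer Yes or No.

1. push(f,e)  →  {above(f,e), at(b), at(f), clear(b,b), clear(b,d), clear(d,d), clear(d,f), clear(e,f), clear(f,e), near(d), near(f)}
2. step(d,f)  →  {above(d,f), above(f,e), at(b), at(f), clear(b,b), clear(b,d), clear(d,d), clear(d,f), clear(e,f), clear(f,e), near(f)}
3. tag(f,d)  →  {above(f,e), at(b), at(d), at(f), clear(b,b), clear(b,d), clear(d,f), clear(e,f), clear(f,e)}
optimal plan length = 3; 3 > 2

No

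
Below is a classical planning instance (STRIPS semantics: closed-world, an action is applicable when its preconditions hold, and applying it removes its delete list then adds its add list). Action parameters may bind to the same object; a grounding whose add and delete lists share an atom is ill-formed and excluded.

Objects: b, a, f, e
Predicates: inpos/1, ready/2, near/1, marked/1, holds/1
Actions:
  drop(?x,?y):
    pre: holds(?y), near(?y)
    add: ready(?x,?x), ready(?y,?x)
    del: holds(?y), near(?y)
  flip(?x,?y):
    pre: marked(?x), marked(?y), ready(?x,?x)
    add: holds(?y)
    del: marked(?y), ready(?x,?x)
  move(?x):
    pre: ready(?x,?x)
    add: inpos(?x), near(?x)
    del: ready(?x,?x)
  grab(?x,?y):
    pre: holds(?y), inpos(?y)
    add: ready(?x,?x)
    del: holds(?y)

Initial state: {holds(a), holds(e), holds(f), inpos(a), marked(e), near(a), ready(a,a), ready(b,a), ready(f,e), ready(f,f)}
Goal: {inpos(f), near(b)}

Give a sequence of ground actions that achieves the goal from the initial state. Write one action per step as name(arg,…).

1. drop(b,a)  →  {holds(e), holds(f), inpos(a), marked(e), ready(a,a), ready(a,b), ready(b,a), ready(b,b), ready(f,e), ready(f,f)}
2. move(b)  →  {holds(e), holds(f), inpos(a), inpos(b), marked(e), near(b), ready(a,a), ready(a,b), ready(b,a), ready(f,e), ready(f,f)}
3. move(f)  →  {holds(e), holds(f), inpos(a), inpos(b), inpos(f), marked(e), near(b), near(f), ready(a,a), ready(a,b), ready(b,a), ready(f,e)}

drop(b,a); move(b); move(f)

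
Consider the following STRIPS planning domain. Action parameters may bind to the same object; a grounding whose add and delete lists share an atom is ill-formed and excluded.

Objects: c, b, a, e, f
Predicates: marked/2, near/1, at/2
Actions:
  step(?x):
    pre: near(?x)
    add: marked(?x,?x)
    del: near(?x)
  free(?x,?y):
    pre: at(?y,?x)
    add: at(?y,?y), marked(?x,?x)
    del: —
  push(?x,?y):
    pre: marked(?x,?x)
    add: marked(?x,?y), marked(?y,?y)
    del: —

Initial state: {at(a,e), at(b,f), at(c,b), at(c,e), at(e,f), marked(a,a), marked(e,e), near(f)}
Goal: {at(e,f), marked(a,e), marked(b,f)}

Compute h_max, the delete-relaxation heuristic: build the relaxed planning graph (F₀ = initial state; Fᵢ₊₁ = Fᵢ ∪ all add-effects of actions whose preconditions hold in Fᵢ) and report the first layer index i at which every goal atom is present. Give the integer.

F0 = init (8 atoms)
F1 = F0 ∪ {at(a,a), at(b,b), at(c,c), at(e,e), marked(a,b), marked(a,c), marked(a,e), marked(a,f), marked(b,b), marked(c,c), marked(e,a), marked(e,b), marked(e,c), marked(e,f), marked(f,f)}  (23 atoms)
F2 = F1 ∪ {marked(b,a), marked(b,c), marked(b,e), marked(b,f), marked(c,a), marked(c,b), marked(c,e), marked(c,f), marked(f,a), marked(f,b), marked(f,c), marked(f,e)}  (35 atoms)
goal ⊆ F2  ⇒  h_max = 2

2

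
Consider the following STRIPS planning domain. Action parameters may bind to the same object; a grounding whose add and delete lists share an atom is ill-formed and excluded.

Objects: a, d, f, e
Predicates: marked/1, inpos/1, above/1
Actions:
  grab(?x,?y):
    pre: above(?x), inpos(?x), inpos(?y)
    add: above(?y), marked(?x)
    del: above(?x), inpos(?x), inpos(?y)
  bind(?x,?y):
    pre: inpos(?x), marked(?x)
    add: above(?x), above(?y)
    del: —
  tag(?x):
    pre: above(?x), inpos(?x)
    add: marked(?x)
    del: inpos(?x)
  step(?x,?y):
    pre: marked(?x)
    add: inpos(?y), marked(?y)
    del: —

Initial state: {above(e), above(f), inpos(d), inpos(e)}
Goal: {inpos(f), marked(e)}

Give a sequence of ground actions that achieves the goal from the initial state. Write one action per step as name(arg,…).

1. grab(e,d)  →  {above(d), above(f), marked(e)}
2. step(e,f)  →  {above(d), above(f), inpos(f), marked(e), marked(f)}

grab(e,d); step(e,f)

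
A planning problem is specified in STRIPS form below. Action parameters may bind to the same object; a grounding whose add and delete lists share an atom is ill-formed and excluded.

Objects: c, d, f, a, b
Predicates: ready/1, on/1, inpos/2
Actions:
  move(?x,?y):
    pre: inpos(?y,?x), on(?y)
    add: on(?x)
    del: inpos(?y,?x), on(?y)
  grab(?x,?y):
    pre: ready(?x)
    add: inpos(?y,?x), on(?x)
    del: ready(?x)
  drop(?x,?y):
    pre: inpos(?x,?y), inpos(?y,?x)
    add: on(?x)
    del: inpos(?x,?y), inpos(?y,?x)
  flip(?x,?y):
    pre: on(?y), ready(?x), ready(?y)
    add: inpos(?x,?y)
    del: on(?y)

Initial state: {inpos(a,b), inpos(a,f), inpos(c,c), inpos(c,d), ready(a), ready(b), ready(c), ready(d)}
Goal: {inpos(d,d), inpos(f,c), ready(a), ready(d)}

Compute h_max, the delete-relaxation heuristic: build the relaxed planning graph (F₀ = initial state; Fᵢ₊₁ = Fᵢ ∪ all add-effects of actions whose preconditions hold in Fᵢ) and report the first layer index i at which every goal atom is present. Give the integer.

F0 = init (8 atoms)
F1 = F0 ∪ {inpos(a,a), inpos(a,c), inpos(a,d), inpos(b,a), inpos(b,b), inpos(b,c), inpos(b,d), inpos(c,a), inpos(c,b), inpos(d,a), inpos(d,b), inpos(d,c), inpos(d,d), inpos(f,a), inpos(f,b), inpos(f,c), inpos(f,d), on(a), on(b), on(c), on(d)}  (29 atoms)
goal ⊆ F1  ⇒  h_max = 1

1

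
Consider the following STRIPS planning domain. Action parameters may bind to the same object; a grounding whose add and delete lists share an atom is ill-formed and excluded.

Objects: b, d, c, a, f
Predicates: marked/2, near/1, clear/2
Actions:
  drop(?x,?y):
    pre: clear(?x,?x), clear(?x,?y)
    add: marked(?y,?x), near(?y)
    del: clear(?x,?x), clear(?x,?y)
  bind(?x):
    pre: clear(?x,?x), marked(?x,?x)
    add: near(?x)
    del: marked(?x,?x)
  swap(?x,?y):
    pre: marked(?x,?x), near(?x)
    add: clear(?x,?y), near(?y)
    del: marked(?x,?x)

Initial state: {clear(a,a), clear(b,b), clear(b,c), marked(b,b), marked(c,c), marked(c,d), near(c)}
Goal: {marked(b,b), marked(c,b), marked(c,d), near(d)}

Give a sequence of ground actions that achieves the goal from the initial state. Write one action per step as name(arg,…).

1. drop(b,c)  →  {clear(a,a), marked(b,b), marked(c,b), marked(c,c), marked(c,d), near(c)}
2. swap(c,d)  →  {clear(a,a), clear(c,d), marked(b,b), marked(c,b), marked(c,d), near(c), near(d)}

drop(b,c); swap(c,d)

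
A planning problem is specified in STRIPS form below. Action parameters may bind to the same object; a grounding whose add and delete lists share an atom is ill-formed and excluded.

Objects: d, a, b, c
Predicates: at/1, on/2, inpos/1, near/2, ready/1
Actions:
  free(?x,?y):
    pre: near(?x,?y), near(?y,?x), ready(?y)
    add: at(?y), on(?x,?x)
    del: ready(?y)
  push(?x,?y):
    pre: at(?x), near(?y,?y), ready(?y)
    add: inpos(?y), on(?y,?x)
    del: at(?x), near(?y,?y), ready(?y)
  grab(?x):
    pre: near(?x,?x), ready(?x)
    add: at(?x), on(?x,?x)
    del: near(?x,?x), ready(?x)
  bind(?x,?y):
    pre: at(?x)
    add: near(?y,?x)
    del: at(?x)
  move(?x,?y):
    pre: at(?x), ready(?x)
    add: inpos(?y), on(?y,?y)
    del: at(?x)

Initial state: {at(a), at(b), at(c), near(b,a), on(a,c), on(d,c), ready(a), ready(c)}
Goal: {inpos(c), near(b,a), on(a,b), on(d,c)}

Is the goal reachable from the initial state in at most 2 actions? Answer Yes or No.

1. bind(a,a)  →  {at(b), at(c), near(a,a), near(b,a), on(a,c), on(d,c), ready(a), ready(c)}
2. push(b,a)  →  {at(c), inpos(a), near(b,a), on(a,b), on(a,c), on(d,c), ready(c)}
3. move(c,c)  →  {inpos(a), inpos(c), near(b,a), on(a,b), on(a,c), on(c,c), on(d,c), ready(c)}
optimal plan length = 3; 3 > 2

No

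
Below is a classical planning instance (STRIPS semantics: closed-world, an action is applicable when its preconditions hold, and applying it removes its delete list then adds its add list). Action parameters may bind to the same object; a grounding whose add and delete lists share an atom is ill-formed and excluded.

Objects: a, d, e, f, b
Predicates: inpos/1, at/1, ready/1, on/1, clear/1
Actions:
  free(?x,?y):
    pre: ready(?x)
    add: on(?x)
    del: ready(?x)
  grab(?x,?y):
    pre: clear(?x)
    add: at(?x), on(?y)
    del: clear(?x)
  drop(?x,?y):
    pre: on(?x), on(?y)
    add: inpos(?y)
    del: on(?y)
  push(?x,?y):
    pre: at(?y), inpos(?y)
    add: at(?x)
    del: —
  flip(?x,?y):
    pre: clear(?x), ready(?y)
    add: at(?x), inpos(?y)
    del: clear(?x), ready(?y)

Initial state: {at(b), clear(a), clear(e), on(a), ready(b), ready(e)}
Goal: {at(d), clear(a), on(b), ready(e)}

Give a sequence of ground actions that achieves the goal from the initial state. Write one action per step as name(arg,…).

free(b,a); grab(e,e); drop(a,e); push(d,e)

1. free(b,a)  →  {at(b), clear(a), clear(e), on(a), on(b), ready(e)}
2. grab(e,e)  →  {at(b), at(e), clear(a), on(a), on(b), on(e), ready(e)}
3. drop(a,e)  →  {at(b), at(e), clear(a), inpos(e), on(a), on(b), ready(e)}
4. push(d,e)  →  {at(b), at(d), at(e), clear(a), inpos(e), on(a), on(b), ready(e)}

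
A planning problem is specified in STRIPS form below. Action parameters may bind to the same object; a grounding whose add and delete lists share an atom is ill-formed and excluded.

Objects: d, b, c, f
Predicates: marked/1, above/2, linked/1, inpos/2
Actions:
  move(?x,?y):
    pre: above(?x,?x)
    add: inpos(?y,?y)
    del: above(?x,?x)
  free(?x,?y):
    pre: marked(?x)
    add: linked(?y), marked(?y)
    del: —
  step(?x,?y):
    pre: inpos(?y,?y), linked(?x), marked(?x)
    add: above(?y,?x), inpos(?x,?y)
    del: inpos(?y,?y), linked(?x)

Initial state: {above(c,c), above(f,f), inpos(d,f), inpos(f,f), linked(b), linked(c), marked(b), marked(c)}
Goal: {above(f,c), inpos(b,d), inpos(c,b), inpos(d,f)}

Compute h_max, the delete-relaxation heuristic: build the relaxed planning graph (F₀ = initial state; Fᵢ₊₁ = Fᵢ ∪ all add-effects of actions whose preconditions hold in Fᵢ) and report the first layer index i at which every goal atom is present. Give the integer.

2

F0 = init (8 atoms)
F1 = F0 ∪ {above(f,b), above(f,c), inpos(b,b), inpos(b,f), inpos(c,c), inpos(c,f), inpos(d,d), linked(d), linked(f), marked(d), marked(f)}  (19 atoms)
F2 = F1 ∪ {above(b,c), above(b,d), above(b,f), above(c,b), above(c,d), above(c,f), above(d,b), above(d,c), above(d,f), above(f,d), inpos(b,c), inpos(b,d), inpos(c,b), inpos(c,d), inpos(d,b), inpos(d,c), inpos(f,b), inpos(f,c), inpos(f,d)}  (38 atoms)
goal ⊆ F2  ⇒  h_max = 2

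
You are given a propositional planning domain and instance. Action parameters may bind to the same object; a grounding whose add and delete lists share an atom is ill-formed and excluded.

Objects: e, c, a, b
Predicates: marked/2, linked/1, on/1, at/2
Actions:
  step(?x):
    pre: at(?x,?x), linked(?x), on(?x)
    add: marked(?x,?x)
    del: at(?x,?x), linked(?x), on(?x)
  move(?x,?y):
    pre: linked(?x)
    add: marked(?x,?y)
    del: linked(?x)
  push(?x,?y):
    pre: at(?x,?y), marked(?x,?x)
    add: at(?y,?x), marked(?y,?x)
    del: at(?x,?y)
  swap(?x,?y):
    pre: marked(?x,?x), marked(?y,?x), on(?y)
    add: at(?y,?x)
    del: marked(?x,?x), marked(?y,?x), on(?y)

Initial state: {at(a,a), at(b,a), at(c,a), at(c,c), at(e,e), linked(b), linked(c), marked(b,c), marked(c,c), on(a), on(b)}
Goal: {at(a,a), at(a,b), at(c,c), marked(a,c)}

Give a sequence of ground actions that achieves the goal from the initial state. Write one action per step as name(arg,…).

move(b,b); push(c,a); push(b,a)

1. move(b,b)  →  {at(a,a), at(b,a), at(c,a), at(c,c), at(e,e), linked(c), marked(b,b), marked(b,c), marked(c,c), on(a), on(b)}
2. push(c,a)  →  {at(a,a), at(a,c), at(b,a), at(c,c), at(e,e), linked(c), marked(a,c), marked(b,b), marked(b,c), marked(c,c), on(a), on(b)}
3. push(b,a)  →  {at(a,a), at(a,b), at(a,c), at(c,c), at(e,e), linked(c), marked(a,b), marked(a,c), marked(b,b), marked(b,c), marked(c,c), on(a), on(b)}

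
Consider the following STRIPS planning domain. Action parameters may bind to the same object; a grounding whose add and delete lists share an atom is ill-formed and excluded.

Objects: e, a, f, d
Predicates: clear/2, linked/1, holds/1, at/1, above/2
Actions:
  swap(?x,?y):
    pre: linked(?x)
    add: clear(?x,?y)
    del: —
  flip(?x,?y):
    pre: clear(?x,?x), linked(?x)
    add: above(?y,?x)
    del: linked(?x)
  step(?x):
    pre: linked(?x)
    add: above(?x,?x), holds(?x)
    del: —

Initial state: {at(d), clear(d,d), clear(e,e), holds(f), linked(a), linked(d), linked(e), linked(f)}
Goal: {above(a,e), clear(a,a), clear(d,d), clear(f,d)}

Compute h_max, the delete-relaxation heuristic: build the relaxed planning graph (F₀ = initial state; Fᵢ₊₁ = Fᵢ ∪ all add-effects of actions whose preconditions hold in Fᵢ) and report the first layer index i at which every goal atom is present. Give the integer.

1

F0 = init (8 atoms)
F1 = F0 ∪ {above(a,a), above(a,d), above(a,e), above(d,d), above(d,e), above(e,d), above(e,e), above(f,d), above(f,e), above(f,f), clear(a,a), clear(a,d), clear(a,e), clear(a,f), clear(d,a), clear(d,e), clear(d,f), clear(e,a), clear(e,d), clear(e,f), clear(f,a), clear(f,d), clear(f,e), clear(f,f), holds(a), holds(d), holds(e)}  (35 atoms)
goal ⊆ F1  ⇒  h_max = 1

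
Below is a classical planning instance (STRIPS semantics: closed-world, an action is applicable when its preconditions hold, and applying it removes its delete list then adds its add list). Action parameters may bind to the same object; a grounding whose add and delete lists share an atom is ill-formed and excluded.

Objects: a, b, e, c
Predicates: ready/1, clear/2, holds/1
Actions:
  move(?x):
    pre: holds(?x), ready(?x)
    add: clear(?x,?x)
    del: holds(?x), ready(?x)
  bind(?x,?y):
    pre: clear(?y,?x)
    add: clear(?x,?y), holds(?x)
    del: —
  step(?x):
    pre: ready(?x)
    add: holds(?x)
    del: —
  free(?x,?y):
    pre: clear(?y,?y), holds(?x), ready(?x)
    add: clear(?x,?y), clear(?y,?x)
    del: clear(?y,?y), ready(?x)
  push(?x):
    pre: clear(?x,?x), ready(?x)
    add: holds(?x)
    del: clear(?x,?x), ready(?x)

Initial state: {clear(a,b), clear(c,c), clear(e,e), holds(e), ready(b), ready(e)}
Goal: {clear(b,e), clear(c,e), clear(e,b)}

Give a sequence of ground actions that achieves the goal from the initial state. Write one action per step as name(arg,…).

1. bind(b,a)  →  {clear(a,b), clear(b,a), clear(c,c), clear(e,e), holds(b), holds(e), ready(b), ready(e)}
2. free(b,e)  →  {clear(a,b), clear(b,a), clear(b,e), clear(c,c), clear(e,b), holds(b), holds(e), ready(e)}
3. free(e,c)  →  {clear(a,b), clear(b,a), clear(b,e), clear(c,e), clear(e,b), clear(e,c), holds(b), holds(e)}

bind(b,a); free(b,e); free(e,c)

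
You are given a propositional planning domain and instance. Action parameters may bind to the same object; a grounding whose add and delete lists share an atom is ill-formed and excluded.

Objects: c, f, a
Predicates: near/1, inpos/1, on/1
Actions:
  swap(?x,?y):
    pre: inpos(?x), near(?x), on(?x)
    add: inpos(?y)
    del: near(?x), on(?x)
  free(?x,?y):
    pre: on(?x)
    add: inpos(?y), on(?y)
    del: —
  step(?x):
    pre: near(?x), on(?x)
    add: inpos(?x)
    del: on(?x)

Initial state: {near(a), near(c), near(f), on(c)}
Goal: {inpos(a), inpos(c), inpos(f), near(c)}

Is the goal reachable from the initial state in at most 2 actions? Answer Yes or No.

No

1. free(c,c)  →  {inpos(c), near(a), near(c), near(f), on(c)}
2. free(c,f)  →  {inpos(c), inpos(f), near(a), near(c), near(f), on(c), on(f)}
3. swap(f,a)  →  {inpos(a), inpos(c), inpos(f), near(a), near(c), on(c)}
optimal plan length = 3; 3 > 2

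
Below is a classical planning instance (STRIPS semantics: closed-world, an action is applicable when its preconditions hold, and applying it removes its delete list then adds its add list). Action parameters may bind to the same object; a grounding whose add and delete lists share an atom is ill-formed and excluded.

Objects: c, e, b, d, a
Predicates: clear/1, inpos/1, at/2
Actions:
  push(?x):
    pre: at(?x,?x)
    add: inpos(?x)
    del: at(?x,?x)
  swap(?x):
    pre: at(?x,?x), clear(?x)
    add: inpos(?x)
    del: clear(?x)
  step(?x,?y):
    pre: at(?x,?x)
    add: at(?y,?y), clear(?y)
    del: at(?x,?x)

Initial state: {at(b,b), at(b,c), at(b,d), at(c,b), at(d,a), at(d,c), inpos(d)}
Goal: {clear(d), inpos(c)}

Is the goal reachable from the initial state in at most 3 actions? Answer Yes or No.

Yes

1. step(b,c)  →  {at(b,c), at(b,d), at(c,b), at(c,c), at(d,a), at(d,c), clear(c), inpos(d)}
2. swap(c)  →  {at(b,c), at(b,d), at(c,b), at(c,c), at(d,a), at(d,c), inpos(c), inpos(d)}
3. step(c,d)  →  {at(b,c), at(b,d), at(c,b), at(d,a), at(d,c), at(d,d), clear(d), inpos(c), inpos(d)}
optimal plan length = 3; 3 ≤ 3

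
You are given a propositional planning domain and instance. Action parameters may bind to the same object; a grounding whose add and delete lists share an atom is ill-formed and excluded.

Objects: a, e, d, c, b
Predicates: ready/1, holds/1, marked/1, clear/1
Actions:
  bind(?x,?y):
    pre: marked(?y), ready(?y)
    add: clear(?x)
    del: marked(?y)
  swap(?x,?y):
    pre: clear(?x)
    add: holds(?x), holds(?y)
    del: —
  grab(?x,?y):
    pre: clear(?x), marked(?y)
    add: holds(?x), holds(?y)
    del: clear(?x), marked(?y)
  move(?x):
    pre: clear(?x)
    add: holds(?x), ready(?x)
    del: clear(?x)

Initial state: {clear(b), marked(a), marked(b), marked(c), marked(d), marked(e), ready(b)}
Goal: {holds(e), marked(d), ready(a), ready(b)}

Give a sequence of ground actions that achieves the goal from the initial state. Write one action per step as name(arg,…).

bind(a,b); swap(a,e); move(a)

1. bind(a,b)  →  {clear(a), clear(b), marked(a), marked(c), marked(d), marked(e), ready(b)}
2. swap(a,e)  →  {clear(a), clear(b), holds(a), holds(e), marked(a), marked(c), marked(d), marked(e), ready(b)}
3. move(a)  →  {clear(b), holds(a), holds(e), marked(a), marked(c), marked(d), marked(e), ready(a), ready(b)}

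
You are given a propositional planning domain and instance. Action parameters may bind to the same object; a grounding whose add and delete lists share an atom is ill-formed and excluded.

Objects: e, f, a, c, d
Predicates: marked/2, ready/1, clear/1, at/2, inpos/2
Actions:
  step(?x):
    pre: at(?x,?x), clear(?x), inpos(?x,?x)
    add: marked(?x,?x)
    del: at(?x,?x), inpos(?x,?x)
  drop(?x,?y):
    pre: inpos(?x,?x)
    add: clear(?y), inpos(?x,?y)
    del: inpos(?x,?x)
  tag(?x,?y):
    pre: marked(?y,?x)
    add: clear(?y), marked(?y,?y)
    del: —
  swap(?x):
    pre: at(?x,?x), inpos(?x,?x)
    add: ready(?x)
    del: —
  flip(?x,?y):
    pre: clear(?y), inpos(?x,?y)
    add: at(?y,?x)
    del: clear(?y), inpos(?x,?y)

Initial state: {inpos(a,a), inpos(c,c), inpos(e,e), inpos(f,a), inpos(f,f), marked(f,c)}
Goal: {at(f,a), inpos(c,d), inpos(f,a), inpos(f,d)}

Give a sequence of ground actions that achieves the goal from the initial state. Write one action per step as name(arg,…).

1. drop(f,d)  →  {clear(d), inpos(a,a), inpos(c,c), inpos(e,e), inpos(f,a), inpos(f,d), marked(f,c)}
2. drop(a,f)  →  {clear(d), clear(f), inpos(a,f), inpos(c,c), inpos(e,e), inpos(f,a), inpos(f,d), marked(f,c)}
3. drop(c,d)  →  {clear(d), clear(f), inpos(a,f), inpos(c,d), inpos(e,e), inpos(f,a), inpos(f,d), marked(f,c)}
4. flip(a,f)  →  {at(f,a), clear(d), inpos(c,d), inpos(e,e), inpos(f,a), inpos(f,d), marked(f,c)}

drop(f,d); drop(a,f); drop(c,d); flip(a,f)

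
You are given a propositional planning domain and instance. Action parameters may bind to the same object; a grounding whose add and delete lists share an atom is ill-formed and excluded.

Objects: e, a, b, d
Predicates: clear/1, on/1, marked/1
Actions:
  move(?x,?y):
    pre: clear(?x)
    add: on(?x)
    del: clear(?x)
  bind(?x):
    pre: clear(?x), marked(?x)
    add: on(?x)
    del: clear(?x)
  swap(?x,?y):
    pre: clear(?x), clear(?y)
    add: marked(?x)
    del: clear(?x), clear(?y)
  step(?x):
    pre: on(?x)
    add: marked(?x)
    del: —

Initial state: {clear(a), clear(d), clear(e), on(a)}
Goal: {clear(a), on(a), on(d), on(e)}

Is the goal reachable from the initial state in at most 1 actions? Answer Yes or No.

No

1. move(e,e)  →  {clear(a), clear(d), on(a), on(e)}
2. move(d,e)  →  {clear(a), on(a), on(d), on(e)}
optimal plan length = 2; 2 > 1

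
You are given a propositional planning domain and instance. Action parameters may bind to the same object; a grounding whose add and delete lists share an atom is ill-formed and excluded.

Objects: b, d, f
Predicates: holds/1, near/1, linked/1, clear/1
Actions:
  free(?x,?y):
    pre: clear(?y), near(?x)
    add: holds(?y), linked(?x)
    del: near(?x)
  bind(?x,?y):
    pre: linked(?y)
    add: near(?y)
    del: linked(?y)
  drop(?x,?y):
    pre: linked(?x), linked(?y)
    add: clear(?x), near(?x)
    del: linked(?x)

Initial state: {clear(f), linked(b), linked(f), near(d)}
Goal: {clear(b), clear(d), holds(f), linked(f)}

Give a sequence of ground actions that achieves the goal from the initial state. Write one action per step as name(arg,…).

free(d,f); drop(b,b); drop(d,d)

1. free(d,f)  →  {clear(f), holds(f), linked(b), linked(d), linked(f)}
2. drop(b,b)  →  {clear(b), clear(f), holds(f), linked(d), linked(f), near(b)}
3. drop(d,d)  →  {clear(b), clear(d), clear(f), holds(f), linked(f), near(b), near(d)}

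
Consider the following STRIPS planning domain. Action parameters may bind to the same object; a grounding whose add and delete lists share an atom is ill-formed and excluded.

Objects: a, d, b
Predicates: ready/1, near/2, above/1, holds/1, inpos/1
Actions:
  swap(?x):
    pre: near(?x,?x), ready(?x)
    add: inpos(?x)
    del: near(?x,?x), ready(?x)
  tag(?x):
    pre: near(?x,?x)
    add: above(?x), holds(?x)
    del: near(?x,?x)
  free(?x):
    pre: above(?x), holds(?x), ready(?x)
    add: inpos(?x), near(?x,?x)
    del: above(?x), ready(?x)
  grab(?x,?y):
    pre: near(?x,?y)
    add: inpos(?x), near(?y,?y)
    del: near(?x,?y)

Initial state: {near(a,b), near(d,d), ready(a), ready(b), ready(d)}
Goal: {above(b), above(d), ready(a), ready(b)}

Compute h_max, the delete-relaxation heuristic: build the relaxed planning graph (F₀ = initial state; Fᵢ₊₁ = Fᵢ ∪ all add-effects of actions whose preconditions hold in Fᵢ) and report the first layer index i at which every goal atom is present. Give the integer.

2

F0 = init (5 atoms)
F1 = F0 ∪ {above(d), holds(d), inpos(a), inpos(d), near(b,b)}  (10 atoms)
F2 = F1 ∪ {above(b), holds(b), inpos(b)}  (13 atoms)
goal ⊆ F2  ⇒  h_max = 2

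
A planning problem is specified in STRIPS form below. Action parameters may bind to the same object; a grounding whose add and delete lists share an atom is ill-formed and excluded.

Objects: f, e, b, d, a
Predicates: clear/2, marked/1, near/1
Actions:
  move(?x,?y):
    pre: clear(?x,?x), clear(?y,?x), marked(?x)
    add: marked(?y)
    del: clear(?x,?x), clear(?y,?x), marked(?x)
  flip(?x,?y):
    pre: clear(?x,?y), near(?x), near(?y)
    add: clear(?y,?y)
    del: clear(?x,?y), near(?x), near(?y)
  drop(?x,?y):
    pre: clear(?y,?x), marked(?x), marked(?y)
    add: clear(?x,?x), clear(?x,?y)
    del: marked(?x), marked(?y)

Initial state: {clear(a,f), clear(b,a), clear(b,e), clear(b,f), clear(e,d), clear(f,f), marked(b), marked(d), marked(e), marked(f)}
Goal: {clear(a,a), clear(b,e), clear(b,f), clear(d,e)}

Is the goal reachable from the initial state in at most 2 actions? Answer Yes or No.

No

1. move(f,a)  →  {clear(b,a), clear(b,e), clear(b,f), clear(e,d), marked(a), marked(b), marked(d), marked(e)}
2. drop(d,e)  →  {clear(b,a), clear(b,e), clear(b,f), clear(d,d), clear(d,e), clear(e,d), marked(a), marked(b)}
3. drop(a,b)  →  {clear(a,a), clear(a,b), clear(b,a), clear(b,e), clear(b,f), clear(d,d), clear(d,e), clear(e,d)}
optimal plan length = 3; 3 > 2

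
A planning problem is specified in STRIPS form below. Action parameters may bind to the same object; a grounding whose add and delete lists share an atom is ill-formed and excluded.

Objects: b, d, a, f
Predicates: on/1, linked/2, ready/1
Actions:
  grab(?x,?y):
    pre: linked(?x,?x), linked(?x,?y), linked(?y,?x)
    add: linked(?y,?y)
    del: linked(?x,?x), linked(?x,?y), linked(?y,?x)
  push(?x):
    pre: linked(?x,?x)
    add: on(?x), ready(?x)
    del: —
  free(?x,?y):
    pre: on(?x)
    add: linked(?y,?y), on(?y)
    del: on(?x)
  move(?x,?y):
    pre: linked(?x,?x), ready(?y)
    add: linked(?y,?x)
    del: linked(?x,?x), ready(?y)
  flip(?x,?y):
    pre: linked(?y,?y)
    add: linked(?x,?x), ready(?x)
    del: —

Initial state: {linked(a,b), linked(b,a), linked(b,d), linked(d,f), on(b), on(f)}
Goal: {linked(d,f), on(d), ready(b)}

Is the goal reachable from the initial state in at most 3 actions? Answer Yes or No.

1. free(b,d)  →  {linked(a,b), linked(b,a), linked(b,d), linked(d,d), linked(d,f), on(d), on(f)}
2. flip(b,d)  →  {linked(a,b), linked(b,a), linked(b,b), linked(b,d), linked(d,d), linked(d,f), on(d), on(f), ready(b)}
optimal plan length = 2; 2 ≤ 3

Yes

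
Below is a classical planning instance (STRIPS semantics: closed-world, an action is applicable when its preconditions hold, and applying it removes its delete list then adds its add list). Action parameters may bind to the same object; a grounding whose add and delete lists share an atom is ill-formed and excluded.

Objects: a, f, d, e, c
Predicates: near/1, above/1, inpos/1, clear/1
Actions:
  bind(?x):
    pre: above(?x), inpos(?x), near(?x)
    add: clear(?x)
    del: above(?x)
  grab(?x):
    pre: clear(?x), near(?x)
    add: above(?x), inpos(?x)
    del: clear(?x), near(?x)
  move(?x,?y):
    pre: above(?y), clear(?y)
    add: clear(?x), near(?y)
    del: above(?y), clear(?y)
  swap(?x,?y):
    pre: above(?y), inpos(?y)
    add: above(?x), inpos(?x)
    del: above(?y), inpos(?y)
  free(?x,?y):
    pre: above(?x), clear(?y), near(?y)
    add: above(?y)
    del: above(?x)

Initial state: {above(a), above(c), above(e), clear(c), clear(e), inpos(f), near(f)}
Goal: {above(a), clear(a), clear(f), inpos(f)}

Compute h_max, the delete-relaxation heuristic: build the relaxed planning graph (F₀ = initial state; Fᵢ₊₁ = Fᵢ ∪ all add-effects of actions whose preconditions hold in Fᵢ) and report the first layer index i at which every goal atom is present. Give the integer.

F0 = init (7 atoms)
F1 = F0 ∪ {clear(a), clear(d), clear(f), near(c), near(e)}  (12 atoms)
goal ⊆ F1  ⇒  h_max = 1

1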